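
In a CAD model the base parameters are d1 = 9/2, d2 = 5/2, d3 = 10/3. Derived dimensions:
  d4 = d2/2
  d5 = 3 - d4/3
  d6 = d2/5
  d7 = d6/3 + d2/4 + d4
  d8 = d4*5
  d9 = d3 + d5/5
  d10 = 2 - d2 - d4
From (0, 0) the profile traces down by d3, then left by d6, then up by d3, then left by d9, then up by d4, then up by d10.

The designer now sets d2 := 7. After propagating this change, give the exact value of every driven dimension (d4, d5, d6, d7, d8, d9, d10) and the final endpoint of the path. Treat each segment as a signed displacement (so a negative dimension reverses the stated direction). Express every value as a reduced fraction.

Apply edit: d2 := 7
  d4 = d2/2 = 7/2
  d5 = 3 - d4/3 = 11/6
  d6 = d2/5 = 7/5
  d7 = d6/3 + d2/4 + d4 = 343/60
  d8 = d4*5 = 35/2
  d9 = d3 + d5/5 = 37/10
  d10 = 2 - d2 - d4 = -17/2
Walk from origin (0, 0):
  seg 1: down by d3 = 10/3 → (0, -10/3)
  seg 2: left by d6 = 7/5 → (-7/5, -10/3)
  seg 3: up by d3 = 10/3 → (-7/5, 0)
  seg 4: left by d9 = 37/10 → (-51/10, 0)
  seg 5: up by d4 = 7/2 → (-51/10, 7/2)
  seg 6: up by d10 = -17/2 → (-51/10, -5)

d4 = 7/2
d5 = 11/6
d6 = 7/5
d7 = 343/60
d8 = 35/2
d9 = 37/10
d10 = -17/2
endpoint = (-51/10, -5)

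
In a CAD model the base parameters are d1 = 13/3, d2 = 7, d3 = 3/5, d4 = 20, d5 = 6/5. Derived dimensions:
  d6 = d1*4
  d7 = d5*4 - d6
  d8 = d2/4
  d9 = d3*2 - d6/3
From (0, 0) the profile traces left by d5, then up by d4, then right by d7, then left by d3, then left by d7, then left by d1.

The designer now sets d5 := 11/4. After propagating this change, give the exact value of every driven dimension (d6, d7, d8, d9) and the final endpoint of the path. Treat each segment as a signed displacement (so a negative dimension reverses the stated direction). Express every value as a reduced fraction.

Apply edit: d5 := 11/4
  d6 = d1*4 = 52/3
  d7 = d5*4 - d6 = -19/3
  d8 = d2/4 = 7/4
  d9 = d3*2 - d6/3 = -206/45
Walk from origin (0, 0):
  seg 1: left by d5 = 11/4 → (-11/4, 0)
  seg 2: up by d4 = 20 → (-11/4, 20)
  seg 3: right by d7 = -19/3 → (-109/12, 20)
  seg 4: left by d3 = 3/5 → (-581/60, 20)
  seg 5: left by d7 = -19/3 → (-67/20, 20)
  seg 6: left by d1 = 13/3 → (-461/60, 20)

d6 = 52/3
d7 = -19/3
d8 = 7/4
d9 = -206/45
endpoint = (-461/60, 20)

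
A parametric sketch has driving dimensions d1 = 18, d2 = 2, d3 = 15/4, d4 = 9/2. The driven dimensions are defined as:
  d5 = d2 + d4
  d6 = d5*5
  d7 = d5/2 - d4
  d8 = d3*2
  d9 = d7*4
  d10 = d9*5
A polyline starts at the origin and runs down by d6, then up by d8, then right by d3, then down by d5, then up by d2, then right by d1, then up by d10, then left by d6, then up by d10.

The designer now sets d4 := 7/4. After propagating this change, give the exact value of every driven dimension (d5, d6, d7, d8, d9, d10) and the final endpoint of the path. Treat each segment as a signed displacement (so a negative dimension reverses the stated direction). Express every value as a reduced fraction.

d5 = 15/4
d6 = 75/4
d7 = 1/8
d8 = 15/2
d9 = 1/2
d10 = 5/2
endpoint = (3, -8)

Apply edit: d4 := 7/4
  d5 = d2 + d4 = 15/4
  d6 = d5*5 = 75/4
  d7 = d5/2 - d4 = 1/8
  d8 = d3*2 = 15/2
  d9 = d7*4 = 1/2
  d10 = d9*5 = 5/2
Walk from origin (0, 0):
  seg 1: down by d6 = 75/4 → (0, -75/4)
  seg 2: up by d8 = 15/2 → (0, -45/4)
  seg 3: right by d3 = 15/4 → (15/4, -45/4)
  seg 4: down by d5 = 15/4 → (15/4, -15)
  seg 5: up by d2 = 2 → (15/4, -13)
  seg 6: right by d1 = 18 → (87/4, -13)
  seg 7: up by d10 = 5/2 → (87/4, -21/2)
  seg 8: left by d6 = 75/4 → (3, -21/2)
  seg 9: up by d10 = 5/2 → (3, -8)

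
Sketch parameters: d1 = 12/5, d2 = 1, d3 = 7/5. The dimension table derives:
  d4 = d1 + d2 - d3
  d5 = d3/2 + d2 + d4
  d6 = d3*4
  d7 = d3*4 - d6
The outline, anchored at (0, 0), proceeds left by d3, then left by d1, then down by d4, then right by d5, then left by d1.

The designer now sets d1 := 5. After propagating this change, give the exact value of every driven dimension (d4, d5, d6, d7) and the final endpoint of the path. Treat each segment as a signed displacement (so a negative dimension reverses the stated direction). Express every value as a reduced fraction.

d4 = 23/5
d5 = 63/10
d6 = 28/5
d7 = 0
endpoint = (-51/10, -23/5)

Apply edit: d1 := 5
  d4 = d1 + d2 - d3 = 23/5
  d5 = d3/2 + d2 + d4 = 63/10
  d6 = d3*4 = 28/5
  d7 = d3*4 - d6 = 0
Walk from origin (0, 0):
  seg 1: left by d3 = 7/5 → (-7/5, 0)
  seg 2: left by d1 = 5 → (-32/5, 0)
  seg 3: down by d4 = 23/5 → (-32/5, -23/5)
  seg 4: right by d5 = 63/10 → (-1/10, -23/5)
  seg 5: left by d1 = 5 → (-51/10, -23/5)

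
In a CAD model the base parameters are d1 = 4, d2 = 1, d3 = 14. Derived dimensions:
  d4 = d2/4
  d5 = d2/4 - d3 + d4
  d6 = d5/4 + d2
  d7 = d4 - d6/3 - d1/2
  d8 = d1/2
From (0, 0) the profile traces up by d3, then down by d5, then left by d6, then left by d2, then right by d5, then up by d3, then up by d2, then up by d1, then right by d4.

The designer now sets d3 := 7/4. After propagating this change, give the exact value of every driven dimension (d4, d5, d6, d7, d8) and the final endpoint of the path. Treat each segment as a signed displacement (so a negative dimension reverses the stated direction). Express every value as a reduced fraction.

Apply edit: d3 := 7/4
  d4 = d2/4 = 1/4
  d5 = d2/4 - d3 + d4 = -5/4
  d6 = d5/4 + d2 = 11/16
  d7 = d4 - d6/3 - d1/2 = -95/48
  d8 = d1/2 = 2
Walk from origin (0, 0):
  seg 1: up by d3 = 7/4 → (0, 7/4)
  seg 2: down by d5 = -5/4 → (0, 3)
  seg 3: left by d6 = 11/16 → (-11/16, 3)
  seg 4: left by d2 = 1 → (-27/16, 3)
  seg 5: right by d5 = -5/4 → (-47/16, 3)
  seg 6: up by d3 = 7/4 → (-47/16, 19/4)
  seg 7: up by d2 = 1 → (-47/16, 23/4)
  seg 8: up by d1 = 4 → (-47/16, 39/4)
  seg 9: right by d4 = 1/4 → (-43/16, 39/4)

d4 = 1/4
d5 = -5/4
d6 = 11/16
d7 = -95/48
d8 = 2
endpoint = (-43/16, 39/4)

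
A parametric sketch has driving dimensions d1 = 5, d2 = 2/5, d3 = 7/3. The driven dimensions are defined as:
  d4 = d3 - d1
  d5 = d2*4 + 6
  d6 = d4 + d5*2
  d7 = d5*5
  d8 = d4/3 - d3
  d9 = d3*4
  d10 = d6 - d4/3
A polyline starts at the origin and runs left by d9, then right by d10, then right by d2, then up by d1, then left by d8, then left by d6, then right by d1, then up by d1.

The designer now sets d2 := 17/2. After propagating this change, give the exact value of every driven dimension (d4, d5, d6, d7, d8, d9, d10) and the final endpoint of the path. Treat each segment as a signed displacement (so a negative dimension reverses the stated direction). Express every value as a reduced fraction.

d4 = -8/3
d5 = 40
d6 = 232/3
d7 = 200
d8 = -29/9
d9 = 28/3
d10 = 704/9
endpoint = (149/18, 10)

Apply edit: d2 := 17/2
  d4 = d3 - d1 = -8/3
  d5 = d2*4 + 6 = 40
  d6 = d4 + d5*2 = 232/3
  d7 = d5*5 = 200
  d8 = d4/3 - d3 = -29/9
  d9 = d3*4 = 28/3
  d10 = d6 - d4/3 = 704/9
Walk from origin (0, 0):
  seg 1: left by d9 = 28/3 → (-28/3, 0)
  seg 2: right by d10 = 704/9 → (620/9, 0)
  seg 3: right by d2 = 17/2 → (1393/18, 0)
  seg 4: up by d1 = 5 → (1393/18, 5)
  seg 5: left by d8 = -29/9 → (1451/18, 5)
  seg 6: left by d6 = 232/3 → (59/18, 5)
  seg 7: right by d1 = 5 → (149/18, 5)
  seg 8: up by d1 = 5 → (149/18, 10)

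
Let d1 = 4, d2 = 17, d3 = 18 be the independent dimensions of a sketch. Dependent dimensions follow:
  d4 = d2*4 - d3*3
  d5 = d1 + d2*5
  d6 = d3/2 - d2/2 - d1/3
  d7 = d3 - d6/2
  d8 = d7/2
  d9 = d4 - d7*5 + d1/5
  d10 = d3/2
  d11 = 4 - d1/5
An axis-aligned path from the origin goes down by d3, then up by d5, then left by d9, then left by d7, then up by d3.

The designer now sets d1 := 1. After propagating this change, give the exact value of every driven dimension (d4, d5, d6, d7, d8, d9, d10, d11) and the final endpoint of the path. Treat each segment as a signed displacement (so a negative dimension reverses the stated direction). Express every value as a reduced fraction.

d4 = 14
d5 = 86
d6 = 1/6
d7 = 215/12
d8 = 215/24
d9 = -4523/60
d10 = 9
d11 = 19/5
endpoint = (862/15, 86)

Apply edit: d1 := 1
  d4 = d2*4 - d3*3 = 14
  d5 = d1 + d2*5 = 86
  d6 = d3/2 - d2/2 - d1/3 = 1/6
  d7 = d3 - d6/2 = 215/12
  d8 = d7/2 = 215/24
  d9 = d4 - d7*5 + d1/5 = -4523/60
  d10 = d3/2 = 9
  d11 = 4 - d1/5 = 19/5
Walk from origin (0, 0):
  seg 1: down by d3 = 18 → (0, -18)
  seg 2: up by d5 = 86 → (0, 68)
  seg 3: left by d9 = -4523/60 → (4523/60, 68)
  seg 4: left by d7 = 215/12 → (862/15, 68)
  seg 5: up by d3 = 18 → (862/15, 86)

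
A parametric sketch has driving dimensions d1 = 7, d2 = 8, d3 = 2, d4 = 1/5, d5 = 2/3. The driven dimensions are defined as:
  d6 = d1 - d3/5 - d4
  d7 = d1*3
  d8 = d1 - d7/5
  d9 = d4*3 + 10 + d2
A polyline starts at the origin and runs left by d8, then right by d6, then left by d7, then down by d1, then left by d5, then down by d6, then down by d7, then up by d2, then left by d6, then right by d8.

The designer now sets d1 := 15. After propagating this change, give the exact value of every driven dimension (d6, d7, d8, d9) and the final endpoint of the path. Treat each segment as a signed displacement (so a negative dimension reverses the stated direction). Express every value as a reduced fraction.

d6 = 72/5
d7 = 45
d8 = 6
d9 = 93/5
endpoint = (-137/3, -332/5)

Apply edit: d1 := 15
  d6 = d1 - d3/5 - d4 = 72/5
  d7 = d1*3 = 45
  d8 = d1 - d7/5 = 6
  d9 = d4*3 + 10 + d2 = 93/5
Walk from origin (0, 0):
  seg 1: left by d8 = 6 → (-6, 0)
  seg 2: right by d6 = 72/5 → (42/5, 0)
  seg 3: left by d7 = 45 → (-183/5, 0)
  seg 4: down by d1 = 15 → (-183/5, -15)
  seg 5: left by d5 = 2/3 → (-559/15, -15)
  seg 6: down by d6 = 72/5 → (-559/15, -147/5)
  seg 7: down by d7 = 45 → (-559/15, -372/5)
  seg 8: up by d2 = 8 → (-559/15, -332/5)
  seg 9: left by d6 = 72/5 → (-155/3, -332/5)
  seg 10: right by d8 = 6 → (-137/3, -332/5)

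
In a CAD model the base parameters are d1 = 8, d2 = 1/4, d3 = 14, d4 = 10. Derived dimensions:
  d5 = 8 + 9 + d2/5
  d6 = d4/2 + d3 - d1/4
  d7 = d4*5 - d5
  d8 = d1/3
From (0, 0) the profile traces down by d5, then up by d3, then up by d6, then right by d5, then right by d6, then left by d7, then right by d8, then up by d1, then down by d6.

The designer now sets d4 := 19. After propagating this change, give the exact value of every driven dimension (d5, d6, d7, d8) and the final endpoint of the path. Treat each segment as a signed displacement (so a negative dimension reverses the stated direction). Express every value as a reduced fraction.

d5 = 341/20
d6 = 43/2
d7 = 1559/20
d8 = 8/3
endpoint = (-551/15, 99/20)

Apply edit: d4 := 19
  d5 = 8 + 9 + d2/5 = 341/20
  d6 = d4/2 + d3 - d1/4 = 43/2
  d7 = d4*5 - d5 = 1559/20
  d8 = d1/3 = 8/3
Walk from origin (0, 0):
  seg 1: down by d5 = 341/20 → (0, -341/20)
  seg 2: up by d3 = 14 → (0, -61/20)
  seg 3: up by d6 = 43/2 → (0, 369/20)
  seg 4: right by d5 = 341/20 → (341/20, 369/20)
  seg 5: right by d6 = 43/2 → (771/20, 369/20)
  seg 6: left by d7 = 1559/20 → (-197/5, 369/20)
  seg 7: right by d8 = 8/3 → (-551/15, 369/20)
  seg 8: up by d1 = 8 → (-551/15, 529/20)
  seg 9: down by d6 = 43/2 → (-551/15, 99/20)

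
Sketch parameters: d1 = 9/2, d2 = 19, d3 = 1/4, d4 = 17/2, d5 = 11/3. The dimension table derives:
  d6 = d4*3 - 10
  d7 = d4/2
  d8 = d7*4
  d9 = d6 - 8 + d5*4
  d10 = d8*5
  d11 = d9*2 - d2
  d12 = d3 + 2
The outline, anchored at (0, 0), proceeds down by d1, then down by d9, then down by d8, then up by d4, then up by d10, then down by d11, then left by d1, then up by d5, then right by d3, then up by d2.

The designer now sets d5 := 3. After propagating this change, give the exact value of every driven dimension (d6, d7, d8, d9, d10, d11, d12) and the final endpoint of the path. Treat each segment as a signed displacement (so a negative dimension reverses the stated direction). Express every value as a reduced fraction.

Apply edit: d5 := 3
  d6 = d4*3 - 10 = 31/2
  d7 = d4/2 = 17/4
  d8 = d7*4 = 17
  d9 = d6 - 8 + d5*4 = 39/2
  d10 = d8*5 = 85
  d11 = d9*2 - d2 = 20
  d12 = d3 + 2 = 9/4
Walk from origin (0, 0):
  seg 1: down by d1 = 9/2 → (0, -9/2)
  seg 2: down by d9 = 39/2 → (0, -24)
  seg 3: down by d8 = 17 → (0, -41)
  seg 4: up by d4 = 17/2 → (0, -65/2)
  seg 5: up by d10 = 85 → (0, 105/2)
  seg 6: down by d11 = 20 → (0, 65/2)
  seg 7: left by d1 = 9/2 → (-9/2, 65/2)
  seg 8: up by d5 = 3 → (-9/2, 71/2)
  seg 9: right by d3 = 1/4 → (-17/4, 71/2)
  seg 10: up by d2 = 19 → (-17/4, 109/2)

d6 = 31/2
d7 = 17/4
d8 = 17
d9 = 39/2
d10 = 85
d11 = 20
d12 = 9/4
endpoint = (-17/4, 109/2)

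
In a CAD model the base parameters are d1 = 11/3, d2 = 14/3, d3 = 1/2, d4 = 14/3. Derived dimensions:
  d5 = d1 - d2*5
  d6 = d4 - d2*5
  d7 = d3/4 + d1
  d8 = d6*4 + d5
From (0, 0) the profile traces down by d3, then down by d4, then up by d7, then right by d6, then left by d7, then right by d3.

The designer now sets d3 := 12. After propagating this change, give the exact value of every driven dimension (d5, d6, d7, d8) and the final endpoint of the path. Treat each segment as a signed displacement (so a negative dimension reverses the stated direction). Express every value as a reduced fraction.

Apply edit: d3 := 12
  d5 = d1 - d2*5 = -59/3
  d6 = d4 - d2*5 = -56/3
  d7 = d3/4 + d1 = 20/3
  d8 = d6*4 + d5 = -283/3
Walk from origin (0, 0):
  seg 1: down by d3 = 12 → (0, -12)
  seg 2: down by d4 = 14/3 → (0, -50/3)
  seg 3: up by d7 = 20/3 → (0, -10)
  seg 4: right by d6 = -56/3 → (-56/3, -10)
  seg 5: left by d7 = 20/3 → (-76/3, -10)
  seg 6: right by d3 = 12 → (-40/3, -10)

d5 = -59/3
d6 = -56/3
d7 = 20/3
d8 = -283/3
endpoint = (-40/3, -10)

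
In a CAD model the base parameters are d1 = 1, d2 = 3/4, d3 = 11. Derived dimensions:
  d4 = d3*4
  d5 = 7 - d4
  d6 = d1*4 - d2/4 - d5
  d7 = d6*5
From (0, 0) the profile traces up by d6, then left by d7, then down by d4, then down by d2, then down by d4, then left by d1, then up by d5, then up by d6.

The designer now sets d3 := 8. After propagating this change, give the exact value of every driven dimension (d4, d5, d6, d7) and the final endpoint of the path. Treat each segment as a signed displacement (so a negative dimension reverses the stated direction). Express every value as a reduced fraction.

Apply edit: d3 := 8
  d4 = d3*4 = 32
  d5 = 7 - d4 = -25
  d6 = d1*4 - d2/4 - d5 = 461/16
  d7 = d6*5 = 2305/16
Walk from origin (0, 0):
  seg 1: up by d6 = 461/16 → (0, 461/16)
  seg 2: left by d7 = 2305/16 → (-2305/16, 461/16)
  seg 3: down by d4 = 32 → (-2305/16, -51/16)
  seg 4: down by d2 = 3/4 → (-2305/16, -63/16)
  seg 5: down by d4 = 32 → (-2305/16, -575/16)
  seg 6: left by d1 = 1 → (-2321/16, -575/16)
  seg 7: up by d5 = -25 → (-2321/16, -975/16)
  seg 8: up by d6 = 461/16 → (-2321/16, -257/8)

d4 = 32
d5 = -25
d6 = 461/16
d7 = 2305/16
endpoint = (-2321/16, -257/8)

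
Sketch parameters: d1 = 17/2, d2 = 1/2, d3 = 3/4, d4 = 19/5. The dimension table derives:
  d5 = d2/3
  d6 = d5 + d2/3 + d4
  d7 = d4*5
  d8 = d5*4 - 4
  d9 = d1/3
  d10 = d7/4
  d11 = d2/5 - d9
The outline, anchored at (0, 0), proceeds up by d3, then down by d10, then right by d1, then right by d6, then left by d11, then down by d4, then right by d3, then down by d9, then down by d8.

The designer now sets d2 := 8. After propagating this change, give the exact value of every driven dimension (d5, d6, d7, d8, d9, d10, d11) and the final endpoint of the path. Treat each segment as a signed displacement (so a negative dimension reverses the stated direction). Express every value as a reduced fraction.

Apply edit: d2 := 8
  d5 = d2/3 = 8/3
  d6 = d5 + d2/3 + d4 = 137/15
  d7 = d4*5 = 19
  d8 = d5*4 - 4 = 20/3
  d9 = d1/3 = 17/6
  d10 = d7/4 = 19/4
  d11 = d2/5 - d9 = -37/30
Walk from origin (0, 0):
  seg 1: up by d3 = 3/4 → (0, 3/4)
  seg 2: down by d10 = 19/4 → (0, -4)
  seg 3: right by d1 = 17/2 → (17/2, -4)
  seg 4: right by d6 = 137/15 → (529/30, -4)
  seg 5: left by d11 = -37/30 → (283/15, -4)
  seg 6: down by d4 = 19/5 → (283/15, -39/5)
  seg 7: right by d3 = 3/4 → (1177/60, -39/5)
  seg 8: down by d9 = 17/6 → (1177/60, -319/30)
  seg 9: down by d8 = 20/3 → (1177/60, -173/10)

d5 = 8/3
d6 = 137/15
d7 = 19
d8 = 20/3
d9 = 17/6
d10 = 19/4
d11 = -37/30
endpoint = (1177/60, -173/10)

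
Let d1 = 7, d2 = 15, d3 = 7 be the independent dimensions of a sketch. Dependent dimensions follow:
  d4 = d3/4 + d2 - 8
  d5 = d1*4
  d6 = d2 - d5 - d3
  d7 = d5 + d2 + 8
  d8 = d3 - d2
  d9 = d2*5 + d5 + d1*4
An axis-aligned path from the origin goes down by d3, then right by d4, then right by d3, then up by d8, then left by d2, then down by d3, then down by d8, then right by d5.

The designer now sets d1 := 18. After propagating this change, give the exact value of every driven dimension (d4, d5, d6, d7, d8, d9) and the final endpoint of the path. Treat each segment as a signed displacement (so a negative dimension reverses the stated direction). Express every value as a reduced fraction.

d4 = 35/4
d5 = 72
d6 = -64
d7 = 95
d8 = -8
d9 = 219
endpoint = (291/4, -14)

Apply edit: d1 := 18
  d4 = d3/4 + d2 - 8 = 35/4
  d5 = d1*4 = 72
  d6 = d2 - d5 - d3 = -64
  d7 = d5 + d2 + 8 = 95
  d8 = d3 - d2 = -8
  d9 = d2*5 + d5 + d1*4 = 219
Walk from origin (0, 0):
  seg 1: down by d3 = 7 → (0, -7)
  seg 2: right by d4 = 35/4 → (35/4, -7)
  seg 3: right by d3 = 7 → (63/4, -7)
  seg 4: up by d8 = -8 → (63/4, -15)
  seg 5: left by d2 = 15 → (3/4, -15)
  seg 6: down by d3 = 7 → (3/4, -22)
  seg 7: down by d8 = -8 → (3/4, -14)
  seg 8: right by d5 = 72 → (291/4, -14)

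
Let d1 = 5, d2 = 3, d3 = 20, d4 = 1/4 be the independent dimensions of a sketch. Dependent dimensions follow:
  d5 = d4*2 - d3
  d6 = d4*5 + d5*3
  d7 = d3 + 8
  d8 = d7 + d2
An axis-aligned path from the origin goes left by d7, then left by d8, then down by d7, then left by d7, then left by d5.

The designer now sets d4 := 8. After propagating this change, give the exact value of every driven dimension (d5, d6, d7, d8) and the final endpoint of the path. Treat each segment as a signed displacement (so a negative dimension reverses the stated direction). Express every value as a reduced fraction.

Apply edit: d4 := 8
  d5 = d4*2 - d3 = -4
  d6 = d4*5 + d5*3 = 28
  d7 = d3 + 8 = 28
  d8 = d7 + d2 = 31
Walk from origin (0, 0):
  seg 1: left by d7 = 28 → (-28, 0)
  seg 2: left by d8 = 31 → (-59, 0)
  seg 3: down by d7 = 28 → (-59, -28)
  seg 4: left by d7 = 28 → (-87, -28)
  seg 5: left by d5 = -4 → (-83, -28)

d5 = -4
d6 = 28
d7 = 28
d8 = 31
endpoint = (-83, -28)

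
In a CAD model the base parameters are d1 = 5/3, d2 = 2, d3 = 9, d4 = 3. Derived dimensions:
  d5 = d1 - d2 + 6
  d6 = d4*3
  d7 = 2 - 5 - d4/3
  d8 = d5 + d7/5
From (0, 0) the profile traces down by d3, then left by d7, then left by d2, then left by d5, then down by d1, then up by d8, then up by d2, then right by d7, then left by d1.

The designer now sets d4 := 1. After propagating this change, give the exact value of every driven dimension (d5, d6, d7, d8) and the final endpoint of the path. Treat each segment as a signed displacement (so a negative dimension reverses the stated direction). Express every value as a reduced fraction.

d5 = 17/3
d6 = 3
d7 = -10/3
d8 = 5
endpoint = (-28/3, -11/3)

Apply edit: d4 := 1
  d5 = d1 - d2 + 6 = 17/3
  d6 = d4*3 = 3
  d7 = 2 - 5 - d4/3 = -10/3
  d8 = d5 + d7/5 = 5
Walk from origin (0, 0):
  seg 1: down by d3 = 9 → (0, -9)
  seg 2: left by d7 = -10/3 → (10/3, -9)
  seg 3: left by d2 = 2 → (4/3, -9)
  seg 4: left by d5 = 17/3 → (-13/3, -9)
  seg 5: down by d1 = 5/3 → (-13/3, -32/3)
  seg 6: up by d8 = 5 → (-13/3, -17/3)
  seg 7: up by d2 = 2 → (-13/3, -11/3)
  seg 8: right by d7 = -10/3 → (-23/3, -11/3)
  seg 9: left by d1 = 5/3 → (-28/3, -11/3)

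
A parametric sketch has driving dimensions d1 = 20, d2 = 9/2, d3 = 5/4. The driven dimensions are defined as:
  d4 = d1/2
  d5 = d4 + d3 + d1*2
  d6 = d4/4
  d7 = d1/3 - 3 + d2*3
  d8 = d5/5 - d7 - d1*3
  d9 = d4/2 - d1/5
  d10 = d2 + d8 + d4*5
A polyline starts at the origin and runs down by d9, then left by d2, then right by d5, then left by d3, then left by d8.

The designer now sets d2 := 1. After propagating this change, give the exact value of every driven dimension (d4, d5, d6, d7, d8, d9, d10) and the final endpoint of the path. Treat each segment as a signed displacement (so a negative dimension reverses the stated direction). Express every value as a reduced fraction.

Apply edit: d2 := 1
  d4 = d1/2 = 10
  d5 = d4 + d3 + d1*2 = 205/4
  d6 = d4/4 = 5/2
  d7 = d1/3 - 3 + d2*3 = 20/3
  d8 = d5/5 - d7 - d1*3 = -677/12
  d9 = d4/2 - d1/5 = 1
  d10 = d2 + d8 + d4*5 = -65/12
Walk from origin (0, 0):
  seg 1: down by d9 = 1 → (0, -1)
  seg 2: left by d2 = 1 → (-1, -1)
  seg 3: right by d5 = 205/4 → (201/4, -1)
  seg 4: left by d3 = 5/4 → (49, -1)
  seg 5: left by d8 = -677/12 → (1265/12, -1)

d4 = 10
d5 = 205/4
d6 = 5/2
d7 = 20/3
d8 = -677/12
d9 = 1
d10 = -65/12
endpoint = (1265/12, -1)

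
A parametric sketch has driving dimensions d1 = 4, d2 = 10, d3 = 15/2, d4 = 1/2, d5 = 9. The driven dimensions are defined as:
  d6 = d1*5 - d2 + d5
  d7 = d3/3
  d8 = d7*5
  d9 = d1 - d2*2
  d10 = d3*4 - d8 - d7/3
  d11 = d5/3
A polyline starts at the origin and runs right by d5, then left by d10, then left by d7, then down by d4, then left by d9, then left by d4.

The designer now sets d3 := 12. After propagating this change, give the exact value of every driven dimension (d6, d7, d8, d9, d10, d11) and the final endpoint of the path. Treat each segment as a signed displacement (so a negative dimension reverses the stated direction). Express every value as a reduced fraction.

Apply edit: d3 := 12
  d6 = d1*5 - d2 + d5 = 19
  d7 = d3/3 = 4
  d8 = d7*5 = 20
  d9 = d1 - d2*2 = -16
  d10 = d3*4 - d8 - d7/3 = 80/3
  d11 = d5/3 = 3
Walk from origin (0, 0):
  seg 1: right by d5 = 9 → (9, 0)
  seg 2: left by d10 = 80/3 → (-53/3, 0)
  seg 3: left by d7 = 4 → (-65/3, 0)
  seg 4: down by d4 = 1/2 → (-65/3, -1/2)
  seg 5: left by d9 = -16 → (-17/3, -1/2)
  seg 6: left by d4 = 1/2 → (-37/6, -1/2)

d6 = 19
d7 = 4
d8 = 20
d9 = -16
d10 = 80/3
d11 = 3
endpoint = (-37/6, -1/2)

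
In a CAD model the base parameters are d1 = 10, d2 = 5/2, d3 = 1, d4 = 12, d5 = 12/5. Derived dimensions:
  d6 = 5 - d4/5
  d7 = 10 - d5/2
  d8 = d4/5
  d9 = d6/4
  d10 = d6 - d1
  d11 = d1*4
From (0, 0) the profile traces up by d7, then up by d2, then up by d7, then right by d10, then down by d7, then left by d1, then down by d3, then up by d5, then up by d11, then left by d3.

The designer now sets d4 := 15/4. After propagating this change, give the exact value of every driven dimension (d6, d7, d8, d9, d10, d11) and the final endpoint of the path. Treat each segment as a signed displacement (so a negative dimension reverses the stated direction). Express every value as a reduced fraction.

Apply edit: d4 := 15/4
  d6 = 5 - d4/5 = 17/4
  d7 = 10 - d5/2 = 44/5
  d8 = d4/5 = 3/4
  d9 = d6/4 = 17/16
  d10 = d6 - d1 = -23/4
  d11 = d1*4 = 40
Walk from origin (0, 0):
  seg 1: up by d7 = 44/5 → (0, 44/5)
  seg 2: up by d2 = 5/2 → (0, 113/10)
  seg 3: up by d7 = 44/5 → (0, 201/10)
  seg 4: right by d10 = -23/4 → (-23/4, 201/10)
  seg 5: down by d7 = 44/5 → (-23/4, 113/10)
  seg 6: left by d1 = 10 → (-63/4, 113/10)
  seg 7: down by d3 = 1 → (-63/4, 103/10)
  seg 8: up by d5 = 12/5 → (-63/4, 127/10)
  seg 9: up by d11 = 40 → (-63/4, 527/10)
  seg 10: left by d3 = 1 → (-67/4, 527/10)

d6 = 17/4
d7 = 44/5
d8 = 3/4
d9 = 17/16
d10 = -23/4
d11 = 40
endpoint = (-67/4, 527/10)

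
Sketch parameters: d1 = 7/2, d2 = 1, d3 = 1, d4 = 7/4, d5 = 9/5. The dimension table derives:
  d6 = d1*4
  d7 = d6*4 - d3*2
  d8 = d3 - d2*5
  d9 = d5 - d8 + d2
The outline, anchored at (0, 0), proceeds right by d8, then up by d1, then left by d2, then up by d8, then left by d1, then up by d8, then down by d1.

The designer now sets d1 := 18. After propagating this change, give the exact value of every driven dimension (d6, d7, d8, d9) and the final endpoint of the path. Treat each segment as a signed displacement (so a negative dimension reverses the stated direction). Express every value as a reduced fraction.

d6 = 72
d7 = 286
d8 = -4
d9 = 34/5
endpoint = (-23, -8)

Apply edit: d1 := 18
  d6 = d1*4 = 72
  d7 = d6*4 - d3*2 = 286
  d8 = d3 - d2*5 = -4
  d9 = d5 - d8 + d2 = 34/5
Walk from origin (0, 0):
  seg 1: right by d8 = -4 → (-4, 0)
  seg 2: up by d1 = 18 → (-4, 18)
  seg 3: left by d2 = 1 → (-5, 18)
  seg 4: up by d8 = -4 → (-5, 14)
  seg 5: left by d1 = 18 → (-23, 14)
  seg 6: up by d8 = -4 → (-23, 10)
  seg 7: down by d1 = 18 → (-23, -8)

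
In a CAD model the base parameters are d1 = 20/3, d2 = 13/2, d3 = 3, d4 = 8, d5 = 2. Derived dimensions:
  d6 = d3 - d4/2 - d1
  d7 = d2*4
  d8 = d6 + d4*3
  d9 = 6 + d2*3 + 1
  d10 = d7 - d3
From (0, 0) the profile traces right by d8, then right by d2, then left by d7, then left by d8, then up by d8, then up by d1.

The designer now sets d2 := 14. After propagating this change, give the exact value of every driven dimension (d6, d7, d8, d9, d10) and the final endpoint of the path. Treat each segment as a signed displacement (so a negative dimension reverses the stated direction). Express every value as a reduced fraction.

Apply edit: d2 := 14
  d6 = d3 - d4/2 - d1 = -23/3
  d7 = d2*4 = 56
  d8 = d6 + d4*3 = 49/3
  d9 = 6 + d2*3 + 1 = 49
  d10 = d7 - d3 = 53
Walk from origin (0, 0):
  seg 1: right by d8 = 49/3 → (49/3, 0)
  seg 2: right by d2 = 14 → (91/3, 0)
  seg 3: left by d7 = 56 → (-77/3, 0)
  seg 4: left by d8 = 49/3 → (-42, 0)
  seg 5: up by d8 = 49/3 → (-42, 49/3)
  seg 6: up by d1 = 20/3 → (-42, 23)

d6 = -23/3
d7 = 56
d8 = 49/3
d9 = 49
d10 = 53
endpoint = (-42, 23)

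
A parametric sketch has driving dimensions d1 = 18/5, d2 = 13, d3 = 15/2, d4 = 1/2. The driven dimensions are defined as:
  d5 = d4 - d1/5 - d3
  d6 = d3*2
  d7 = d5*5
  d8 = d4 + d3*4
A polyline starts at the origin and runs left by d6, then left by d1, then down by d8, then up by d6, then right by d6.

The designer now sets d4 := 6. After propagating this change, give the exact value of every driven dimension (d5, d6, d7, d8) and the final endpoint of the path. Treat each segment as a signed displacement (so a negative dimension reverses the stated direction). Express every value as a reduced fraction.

Apply edit: d4 := 6
  d5 = d4 - d1/5 - d3 = -111/50
  d6 = d3*2 = 15
  d7 = d5*5 = -111/10
  d8 = d4 + d3*4 = 36
Walk from origin (0, 0):
  seg 1: left by d6 = 15 → (-15, 0)
  seg 2: left by d1 = 18/5 → (-93/5, 0)
  seg 3: down by d8 = 36 → (-93/5, -36)
  seg 4: up by d6 = 15 → (-93/5, -21)
  seg 5: right by d6 = 15 → (-18/5, -21)

d5 = -111/50
d6 = 15
d7 = -111/10
d8 = 36
endpoint = (-18/5, -21)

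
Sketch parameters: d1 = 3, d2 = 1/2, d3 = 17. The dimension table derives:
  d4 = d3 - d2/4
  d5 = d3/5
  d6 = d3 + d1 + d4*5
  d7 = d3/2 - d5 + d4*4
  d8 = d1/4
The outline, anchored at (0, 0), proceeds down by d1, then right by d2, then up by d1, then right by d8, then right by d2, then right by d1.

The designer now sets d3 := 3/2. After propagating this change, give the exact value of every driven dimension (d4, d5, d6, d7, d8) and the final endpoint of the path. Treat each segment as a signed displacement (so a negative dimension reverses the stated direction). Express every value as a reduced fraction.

Apply edit: d3 := 3/2
  d4 = d3 - d2/4 = 11/8
  d5 = d3/5 = 3/10
  d6 = d3 + d1 + d4*5 = 91/8
  d7 = d3/2 - d5 + d4*4 = 119/20
  d8 = d1/4 = 3/4
Walk from origin (0, 0):
  seg 1: down by d1 = 3 → (0, -3)
  seg 2: right by d2 = 1/2 → (1/2, -3)
  seg 3: up by d1 = 3 → (1/2, 0)
  seg 4: right by d8 = 3/4 → (5/4, 0)
  seg 5: right by d2 = 1/2 → (7/4, 0)
  seg 6: right by d1 = 3 → (19/4, 0)

d4 = 11/8
d5 = 3/10
d6 = 91/8
d7 = 119/20
d8 = 3/4
endpoint = (19/4, 0)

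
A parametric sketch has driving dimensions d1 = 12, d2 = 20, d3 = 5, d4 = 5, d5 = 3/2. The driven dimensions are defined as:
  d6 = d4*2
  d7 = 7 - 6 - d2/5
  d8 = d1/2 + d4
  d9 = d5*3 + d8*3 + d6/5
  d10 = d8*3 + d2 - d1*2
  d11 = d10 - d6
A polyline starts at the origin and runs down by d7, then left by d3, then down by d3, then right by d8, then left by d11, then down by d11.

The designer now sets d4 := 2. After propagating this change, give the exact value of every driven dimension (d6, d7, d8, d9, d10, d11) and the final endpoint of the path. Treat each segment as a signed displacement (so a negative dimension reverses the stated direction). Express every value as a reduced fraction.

d6 = 4
d7 = -3
d8 = 8
d9 = 293/10
d10 = 20
d11 = 16
endpoint = (-13, -18)

Apply edit: d4 := 2
  d6 = d4*2 = 4
  d7 = 7 - 6 - d2/5 = -3
  d8 = d1/2 + d4 = 8
  d9 = d5*3 + d8*3 + d6/5 = 293/10
  d10 = d8*3 + d2 - d1*2 = 20
  d11 = d10 - d6 = 16
Walk from origin (0, 0):
  seg 1: down by d7 = -3 → (0, 3)
  seg 2: left by d3 = 5 → (-5, 3)
  seg 3: down by d3 = 5 → (-5, -2)
  seg 4: right by d8 = 8 → (3, -2)
  seg 5: left by d11 = 16 → (-13, -2)
  seg 6: down by d11 = 16 → (-13, -18)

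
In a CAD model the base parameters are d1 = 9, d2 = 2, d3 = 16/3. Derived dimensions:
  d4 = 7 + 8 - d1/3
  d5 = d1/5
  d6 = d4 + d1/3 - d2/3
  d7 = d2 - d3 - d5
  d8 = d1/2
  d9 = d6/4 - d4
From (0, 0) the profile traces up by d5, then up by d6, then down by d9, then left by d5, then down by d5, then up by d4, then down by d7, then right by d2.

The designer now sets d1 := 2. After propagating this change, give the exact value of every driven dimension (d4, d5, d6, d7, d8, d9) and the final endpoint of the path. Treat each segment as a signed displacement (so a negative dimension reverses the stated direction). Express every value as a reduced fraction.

Apply edit: d1 := 2
  d4 = 7 + 8 - d1/3 = 43/3
  d5 = d1/5 = 2/5
  d6 = d4 + d1/3 - d2/3 = 43/3
  d7 = d2 - d3 - d5 = -56/15
  d8 = d1/2 = 1
  d9 = d6/4 - d4 = -43/4
Walk from origin (0, 0):
  seg 1: up by d5 = 2/5 → (0, 2/5)
  seg 2: up by d6 = 43/3 → (0, 221/15)
  seg 3: down by d9 = -43/4 → (0, 1529/60)
  seg 4: left by d5 = 2/5 → (-2/5, 1529/60)
  seg 5: down by d5 = 2/5 → (-2/5, 301/12)
  seg 6: up by d4 = 43/3 → (-2/5, 473/12)
  seg 7: down by d7 = -56/15 → (-2/5, 863/20)
  seg 8: right by d2 = 2 → (8/5, 863/20)

d4 = 43/3
d5 = 2/5
d6 = 43/3
d7 = -56/15
d8 = 1
d9 = -43/4
endpoint = (8/5, 863/20)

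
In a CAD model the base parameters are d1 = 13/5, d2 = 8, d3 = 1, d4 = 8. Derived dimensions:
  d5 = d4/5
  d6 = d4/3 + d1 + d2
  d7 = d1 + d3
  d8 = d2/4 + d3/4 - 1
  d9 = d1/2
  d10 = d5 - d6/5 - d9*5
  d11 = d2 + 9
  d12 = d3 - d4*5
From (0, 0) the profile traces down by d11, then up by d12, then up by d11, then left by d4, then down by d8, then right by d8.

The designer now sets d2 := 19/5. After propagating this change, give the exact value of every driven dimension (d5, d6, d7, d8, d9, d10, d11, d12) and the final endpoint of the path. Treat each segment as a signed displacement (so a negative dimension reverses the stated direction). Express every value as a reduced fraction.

d5 = 8/5
d6 = 136/15
d7 = 18/5
d8 = 1/5
d9 = 13/10
d10 = -1007/150
d11 = 64/5
d12 = -39
endpoint = (-39/5, -196/5)

Apply edit: d2 := 19/5
  d5 = d4/5 = 8/5
  d6 = d4/3 + d1 + d2 = 136/15
  d7 = d1 + d3 = 18/5
  d8 = d2/4 + d3/4 - 1 = 1/5
  d9 = d1/2 = 13/10
  d10 = d5 - d6/5 - d9*5 = -1007/150
  d11 = d2 + 9 = 64/5
  d12 = d3 - d4*5 = -39
Walk from origin (0, 0):
  seg 1: down by d11 = 64/5 → (0, -64/5)
  seg 2: up by d12 = -39 → (0, -259/5)
  seg 3: up by d11 = 64/5 → (0, -39)
  seg 4: left by d4 = 8 → (-8, -39)
  seg 5: down by d8 = 1/5 → (-8, -196/5)
  seg 6: right by d8 = 1/5 → (-39/5, -196/5)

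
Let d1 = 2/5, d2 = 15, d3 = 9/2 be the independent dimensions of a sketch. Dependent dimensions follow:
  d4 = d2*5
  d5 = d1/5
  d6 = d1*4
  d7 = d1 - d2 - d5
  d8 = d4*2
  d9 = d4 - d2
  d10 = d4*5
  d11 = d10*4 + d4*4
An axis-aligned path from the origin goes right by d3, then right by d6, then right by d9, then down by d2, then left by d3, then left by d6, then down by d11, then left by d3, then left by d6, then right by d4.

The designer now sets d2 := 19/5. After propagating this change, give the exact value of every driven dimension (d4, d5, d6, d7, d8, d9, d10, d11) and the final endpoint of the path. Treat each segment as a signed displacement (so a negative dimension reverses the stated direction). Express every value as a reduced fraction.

d4 = 19
d5 = 2/25
d6 = 8/5
d7 = -87/25
d8 = 38
d9 = 76/5
d10 = 95
d11 = 456
endpoint = (281/10, -2299/5)

Apply edit: d2 := 19/5
  d4 = d2*5 = 19
  d5 = d1/5 = 2/25
  d6 = d1*4 = 8/5
  d7 = d1 - d2 - d5 = -87/25
  d8 = d4*2 = 38
  d9 = d4 - d2 = 76/5
  d10 = d4*5 = 95
  d11 = d10*4 + d4*4 = 456
Walk from origin (0, 0):
  seg 1: right by d3 = 9/2 → (9/2, 0)
  seg 2: right by d6 = 8/5 → (61/10, 0)
  seg 3: right by d9 = 76/5 → (213/10, 0)
  seg 4: down by d2 = 19/5 → (213/10, -19/5)
  seg 5: left by d3 = 9/2 → (84/5, -19/5)
  seg 6: left by d6 = 8/5 → (76/5, -19/5)
  seg 7: down by d11 = 456 → (76/5, -2299/5)
  seg 8: left by d3 = 9/2 → (107/10, -2299/5)
  seg 9: left by d6 = 8/5 → (91/10, -2299/5)
  seg 10: right by d4 = 19 → (281/10, -2299/5)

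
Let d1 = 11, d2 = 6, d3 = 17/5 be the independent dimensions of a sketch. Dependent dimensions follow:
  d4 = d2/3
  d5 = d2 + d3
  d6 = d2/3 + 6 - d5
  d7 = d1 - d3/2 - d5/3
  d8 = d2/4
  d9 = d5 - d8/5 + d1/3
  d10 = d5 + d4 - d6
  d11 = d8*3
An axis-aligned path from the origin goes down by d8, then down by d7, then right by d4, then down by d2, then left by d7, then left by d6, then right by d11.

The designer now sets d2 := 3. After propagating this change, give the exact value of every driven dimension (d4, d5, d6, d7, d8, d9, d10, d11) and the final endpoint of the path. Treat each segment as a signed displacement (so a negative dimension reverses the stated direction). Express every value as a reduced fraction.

Apply edit: d2 := 3
  d4 = d2/3 = 1
  d5 = d2 + d3 = 32/5
  d6 = d2/3 + 6 - d5 = 3/5
  d7 = d1 - d3/2 - d5/3 = 43/6
  d8 = d2/4 = 3/4
  d9 = d5 - d8/5 + d1/3 = 119/12
  d10 = d5 + d4 - d6 = 34/5
  d11 = d8*3 = 9/4
Walk from origin (0, 0):
  seg 1: down by d8 = 3/4 → (0, -3/4)
  seg 2: down by d7 = 43/6 → (0, -95/12)
  seg 3: right by d4 = 1 → (1, -95/12)
  seg 4: down by d2 = 3 → (1, -131/12)
  seg 5: left by d7 = 43/6 → (-37/6, -131/12)
  seg 6: left by d6 = 3/5 → (-203/30, -131/12)
  seg 7: right by d11 = 9/4 → (-271/60, -131/12)

d4 = 1
d5 = 32/5
d6 = 3/5
d7 = 43/6
d8 = 3/4
d9 = 119/12
d10 = 34/5
d11 = 9/4
endpoint = (-271/60, -131/12)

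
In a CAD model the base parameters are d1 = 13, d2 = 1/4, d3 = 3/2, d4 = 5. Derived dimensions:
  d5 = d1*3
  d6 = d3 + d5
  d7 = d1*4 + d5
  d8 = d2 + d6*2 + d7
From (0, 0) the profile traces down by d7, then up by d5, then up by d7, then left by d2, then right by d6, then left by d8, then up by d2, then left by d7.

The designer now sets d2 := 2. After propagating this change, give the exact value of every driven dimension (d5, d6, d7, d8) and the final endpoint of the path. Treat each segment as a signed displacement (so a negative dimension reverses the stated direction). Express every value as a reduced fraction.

Apply edit: d2 := 2
  d5 = d1*3 = 39
  d6 = d3 + d5 = 81/2
  d7 = d1*4 + d5 = 91
  d8 = d2 + d6*2 + d7 = 174
Walk from origin (0, 0):
  seg 1: down by d7 = 91 → (0, -91)
  seg 2: up by d5 = 39 → (0, -52)
  seg 3: up by d7 = 91 → (0, 39)
  seg 4: left by d2 = 2 → (-2, 39)
  seg 5: right by d6 = 81/2 → (77/2, 39)
  seg 6: left by d8 = 174 → (-271/2, 39)
  seg 7: up by d2 = 2 → (-271/2, 41)
  seg 8: left by d7 = 91 → (-453/2, 41)

d5 = 39
d6 = 81/2
d7 = 91
d8 = 174
endpoint = (-453/2, 41)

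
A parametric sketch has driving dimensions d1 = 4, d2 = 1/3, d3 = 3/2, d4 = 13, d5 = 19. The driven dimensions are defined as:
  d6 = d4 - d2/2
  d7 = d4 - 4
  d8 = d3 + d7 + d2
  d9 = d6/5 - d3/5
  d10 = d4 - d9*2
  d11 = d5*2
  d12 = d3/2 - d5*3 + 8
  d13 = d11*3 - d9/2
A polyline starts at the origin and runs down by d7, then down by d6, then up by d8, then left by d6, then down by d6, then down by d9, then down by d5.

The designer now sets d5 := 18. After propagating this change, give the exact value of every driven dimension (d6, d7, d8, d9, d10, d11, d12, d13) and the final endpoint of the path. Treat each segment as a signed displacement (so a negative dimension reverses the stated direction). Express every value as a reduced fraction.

d6 = 77/6
d7 = 9
d8 = 65/6
d9 = 34/15
d10 = 127/15
d11 = 36
d12 = -181/4
d13 = 1603/15
endpoint = (-77/6, -441/10)

Apply edit: d5 := 18
  d6 = d4 - d2/2 = 77/6
  d7 = d4 - 4 = 9
  d8 = d3 + d7 + d2 = 65/6
  d9 = d6/5 - d3/5 = 34/15
  d10 = d4 - d9*2 = 127/15
  d11 = d5*2 = 36
  d12 = d3/2 - d5*3 + 8 = -181/4
  d13 = d11*3 - d9/2 = 1603/15
Walk from origin (0, 0):
  seg 1: down by d7 = 9 → (0, -9)
  seg 2: down by d6 = 77/6 → (0, -131/6)
  seg 3: up by d8 = 65/6 → (0, -11)
  seg 4: left by d6 = 77/6 → (-77/6, -11)
  seg 5: down by d6 = 77/6 → (-77/6, -143/6)
  seg 6: down by d9 = 34/15 → (-77/6, -261/10)
  seg 7: down by d5 = 18 → (-77/6, -441/10)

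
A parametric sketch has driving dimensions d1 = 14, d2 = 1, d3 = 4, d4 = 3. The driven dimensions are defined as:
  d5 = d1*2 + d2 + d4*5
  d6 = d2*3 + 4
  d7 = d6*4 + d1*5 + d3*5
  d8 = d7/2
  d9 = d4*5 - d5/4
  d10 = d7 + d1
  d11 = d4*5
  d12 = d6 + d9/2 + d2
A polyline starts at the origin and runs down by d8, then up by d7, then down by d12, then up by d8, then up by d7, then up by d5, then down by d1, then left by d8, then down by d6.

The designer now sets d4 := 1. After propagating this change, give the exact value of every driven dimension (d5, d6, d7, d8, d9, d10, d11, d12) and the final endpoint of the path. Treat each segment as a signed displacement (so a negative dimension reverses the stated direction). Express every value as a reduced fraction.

Apply edit: d4 := 1
  d5 = d1*2 + d2 + d4*5 = 34
  d6 = d2*3 + 4 = 7
  d7 = d6*4 + d1*5 + d3*5 = 118
  d8 = d7/2 = 59
  d9 = d4*5 - d5/4 = -7/2
  d10 = d7 + d1 = 132
  d11 = d4*5 = 5
  d12 = d6 + d9/2 + d2 = 25/4
Walk from origin (0, 0):
  seg 1: down by d8 = 59 → (0, -59)
  seg 2: up by d7 = 118 → (0, 59)
  seg 3: down by d12 = 25/4 → (0, 211/4)
  seg 4: up by d8 = 59 → (0, 447/4)
  seg 5: up by d7 = 118 → (0, 919/4)
  seg 6: up by d5 = 34 → (0, 1055/4)
  seg 7: down by d1 = 14 → (0, 999/4)
  seg 8: left by d8 = 59 → (-59, 999/4)
  seg 9: down by d6 = 7 → (-59, 971/4)

d5 = 34
d6 = 7
d7 = 118
d8 = 59
d9 = -7/2
d10 = 132
d11 = 5
d12 = 25/4
endpoint = (-59, 971/4)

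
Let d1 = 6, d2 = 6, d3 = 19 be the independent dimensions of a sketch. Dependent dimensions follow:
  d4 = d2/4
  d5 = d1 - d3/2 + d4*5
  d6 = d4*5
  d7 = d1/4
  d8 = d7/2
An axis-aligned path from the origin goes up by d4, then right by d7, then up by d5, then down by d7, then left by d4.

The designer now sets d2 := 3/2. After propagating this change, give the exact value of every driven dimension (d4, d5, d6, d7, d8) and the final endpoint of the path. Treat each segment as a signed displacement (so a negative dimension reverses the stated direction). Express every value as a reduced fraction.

Apply edit: d2 := 3/2
  d4 = d2/4 = 3/8
  d5 = d1 - d3/2 + d4*5 = -13/8
  d6 = d4*5 = 15/8
  d7 = d1/4 = 3/2
  d8 = d7/2 = 3/4
Walk from origin (0, 0):
  seg 1: up by d4 = 3/8 → (0, 3/8)
  seg 2: right by d7 = 3/2 → (3/2, 3/8)
  seg 3: up by d5 = -13/8 → (3/2, -5/4)
  seg 4: down by d7 = 3/2 → (3/2, -11/4)
  seg 5: left by d4 = 3/8 → (9/8, -11/4)

d4 = 3/8
d5 = -13/8
d6 = 15/8
d7 = 3/2
d8 = 3/4
endpoint = (9/8, -11/4)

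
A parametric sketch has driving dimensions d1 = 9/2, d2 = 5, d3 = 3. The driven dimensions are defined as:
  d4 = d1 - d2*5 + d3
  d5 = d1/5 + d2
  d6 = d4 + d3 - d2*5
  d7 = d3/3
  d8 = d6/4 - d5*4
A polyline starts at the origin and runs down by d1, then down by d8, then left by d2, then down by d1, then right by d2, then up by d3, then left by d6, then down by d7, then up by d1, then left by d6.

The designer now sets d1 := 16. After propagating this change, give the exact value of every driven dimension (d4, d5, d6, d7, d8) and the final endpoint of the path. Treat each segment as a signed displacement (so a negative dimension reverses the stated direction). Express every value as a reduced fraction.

d4 = -6
d5 = 41/5
d6 = -28
d7 = 1
d8 = -199/5
endpoint = (56, 129/5)

Apply edit: d1 := 16
  d4 = d1 - d2*5 + d3 = -6
  d5 = d1/5 + d2 = 41/5
  d6 = d4 + d3 - d2*5 = -28
  d7 = d3/3 = 1
  d8 = d6/4 - d5*4 = -199/5
Walk from origin (0, 0):
  seg 1: down by d1 = 16 → (0, -16)
  seg 2: down by d8 = -199/5 → (0, 119/5)
  seg 3: left by d2 = 5 → (-5, 119/5)
  seg 4: down by d1 = 16 → (-5, 39/5)
  seg 5: right by d2 = 5 → (0, 39/5)
  seg 6: up by d3 = 3 → (0, 54/5)
  seg 7: left by d6 = -28 → (28, 54/5)
  seg 8: down by d7 = 1 → (28, 49/5)
  seg 9: up by d1 = 16 → (28, 129/5)
  seg 10: left by d6 = -28 → (56, 129/5)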